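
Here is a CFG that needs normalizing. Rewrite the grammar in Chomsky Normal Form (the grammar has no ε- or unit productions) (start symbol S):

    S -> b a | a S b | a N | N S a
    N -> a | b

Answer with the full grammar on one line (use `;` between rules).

S -> X1 X2 | X2 Y1 | X2 N | N Y2; N -> a | b; X1 -> b; X2 -> a; Y1 -> S X1; Y2 -> S X2

Introduce a nonterminal for each terminal appearing in a rule of length ≥ 2: X1 → b, X2 → a.
Binarize each right-hand side of length ≥ 3 by chaining fresh nonterminals (Y1, Y2, …): affected rules were S → X2 S X1; S → N S X2.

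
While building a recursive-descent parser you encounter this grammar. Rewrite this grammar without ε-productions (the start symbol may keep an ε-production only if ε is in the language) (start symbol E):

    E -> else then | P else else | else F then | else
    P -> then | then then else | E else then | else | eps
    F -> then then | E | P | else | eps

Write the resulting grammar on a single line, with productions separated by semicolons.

Nullable nonterminals: {F, P}.
ε ∉ L(G), so no ε-production is kept.
For each production, add variants omitting each subset of nullable occurrences: E → P else else gives P else else | else else.

E -> else then | P else else | else else | else F then | else; P -> then | then then else | E else then | else; F -> then then | E | P | else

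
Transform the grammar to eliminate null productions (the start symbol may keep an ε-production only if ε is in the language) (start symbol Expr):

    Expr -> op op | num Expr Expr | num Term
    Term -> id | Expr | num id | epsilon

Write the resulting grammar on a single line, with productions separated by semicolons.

Expr -> op op | num Expr Expr | num Term | num; Term -> id | Expr | num id

The nullable symbols are {Term}.
ε ∉ L(G), so no ε-production is kept.
For each production, add variants omitting each subset of nullable occurrences: Expr → num Term gives num Term | num.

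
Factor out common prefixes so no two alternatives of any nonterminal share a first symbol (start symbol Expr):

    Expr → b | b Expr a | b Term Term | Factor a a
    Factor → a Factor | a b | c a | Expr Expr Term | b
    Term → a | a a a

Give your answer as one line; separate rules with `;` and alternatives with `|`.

Expr has alternatives sharing prefix 'b': factor to Expr → b Expr1 with Expr1 → ε | Expr a | Term Term.
Factor has alternatives sharing prefix 'a': factor to Factor → a Factor1 with Factor1 → Factor | b.
Term has alternatives sharing prefix 'a': factor to Term → a Term1 with Term1 → ε | a a.

Expr → Factor a a | b Expr1; Factor → c a | Expr Expr Term | b | a Factor1; Term → a Term1; Expr1 → ε | Expr a | Term Term; Factor1 → Factor | b; Term1 → ε | a a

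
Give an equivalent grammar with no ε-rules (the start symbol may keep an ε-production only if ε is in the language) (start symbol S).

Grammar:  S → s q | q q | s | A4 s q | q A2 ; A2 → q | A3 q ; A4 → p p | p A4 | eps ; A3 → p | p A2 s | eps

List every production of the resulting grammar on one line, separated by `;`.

S → s q | q q | s | A4 s q | q A2; A2 → q | A3 q; A4 → p p | p A4 | p; A3 → p | p A2 s

Nullable nonterminals: {A3, A4}.
ε ∉ L(G), so no ε-production is kept.
Expand every rule over subsets of its nullable positions: A4 → p A4 gives p A4 | p.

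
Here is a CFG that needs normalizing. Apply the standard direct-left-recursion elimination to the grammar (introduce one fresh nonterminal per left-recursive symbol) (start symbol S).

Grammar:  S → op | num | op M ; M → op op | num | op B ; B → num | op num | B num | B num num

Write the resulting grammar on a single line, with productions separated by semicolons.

S → op | num | op M; M → op op | num | op B; B → num B' | op num B'; B' → num B' | num num B' | eps

B is directly left-recursive.
For B: α = {num, num num}, β = {num, op num}. Rewrite as B → β B' and B' → α B' | ε.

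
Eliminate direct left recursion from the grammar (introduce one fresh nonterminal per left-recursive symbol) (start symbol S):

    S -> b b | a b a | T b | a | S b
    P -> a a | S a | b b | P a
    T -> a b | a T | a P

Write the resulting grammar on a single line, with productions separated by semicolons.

S -> b b S' | a b a S' | T b S' | a S'; P -> a a P' | S a P' | b b P'; T -> a b | a T | a P; S' -> b S' | ε; P' -> a P' | ε

Directly left-recursive nonterminals: S, P.
For S: α = {b}, β = {b b, a b a, T b, a}. Rewrite as S → β S' and S' → α S' | ε.
For P: α = {a}, β = {a a, S a, b b}. Rewrite as P → β P' and P' → α P' | ε.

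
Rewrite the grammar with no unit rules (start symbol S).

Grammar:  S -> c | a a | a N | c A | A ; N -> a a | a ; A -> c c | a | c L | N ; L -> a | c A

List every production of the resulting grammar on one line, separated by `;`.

Unit pairs: A ⇒* {N}; S ⇒* {A, N}.
Replace each nonterminal's rules with the union of the non-unit rules of every nonterminal it unit-derives.

S -> c | a a | a N | c A | a | c c | c L; N -> a a | a; A -> a a | a | c c | c L; L -> a | c A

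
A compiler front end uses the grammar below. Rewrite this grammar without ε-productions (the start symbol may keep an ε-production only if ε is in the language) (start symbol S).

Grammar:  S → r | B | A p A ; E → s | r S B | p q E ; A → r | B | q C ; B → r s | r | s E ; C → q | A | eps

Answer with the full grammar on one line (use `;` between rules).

S → r | B | A p A; E → s | r S B | p q E; A → r | B | q C | q; B → r s | r | s E; C → q | A

Nullable nonterminals: {C}.
ε ∉ L(G), so no ε-production is kept.
Add the nullable-subset variants: A → q C gives q C | q.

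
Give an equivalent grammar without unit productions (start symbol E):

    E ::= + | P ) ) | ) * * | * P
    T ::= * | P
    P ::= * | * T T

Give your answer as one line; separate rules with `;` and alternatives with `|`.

Unit pairs: T ⇒* {P}.
For each unit pair (A, B), copy every non-unit production of B to A, then drop all unit productions.

E ::= + | P ) ) | ) * * | * P; T ::= * | * T T; P ::= * | * T T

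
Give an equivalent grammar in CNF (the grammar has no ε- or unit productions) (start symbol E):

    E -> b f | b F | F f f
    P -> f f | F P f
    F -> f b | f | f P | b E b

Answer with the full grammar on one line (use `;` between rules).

Introduce a nonterminal for each terminal appearing in a rule of length ≥ 2: X1 → b, X2 → f.
Binarize each right-hand side of length ≥ 3 by chaining fresh nonterminals (Y1, Y2, …): affected rules were E → F X2 X2; P → F P X2; F → X1 E X1.

E -> X1 X2 | X1 F | F Y1; P -> X2 X2 | F Y2; F -> X2 X1 | f | X2 P | X1 Y3; X1 -> b; X2 -> f; Y1 -> X2 X2; Y2 -> P X2; Y3 -> E X1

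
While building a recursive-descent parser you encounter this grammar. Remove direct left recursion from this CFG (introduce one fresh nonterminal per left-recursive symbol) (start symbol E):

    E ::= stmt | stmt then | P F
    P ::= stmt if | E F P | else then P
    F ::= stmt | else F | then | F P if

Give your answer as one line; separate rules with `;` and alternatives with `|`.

E ::= stmt | stmt then | P F; P ::= stmt if | E F P | else then P; F ::= stmt F' | else F F' | then F'; F' ::= P if F' | ε

Directly left-recursive nonterminal: F.
For F: α = {P if}, β = {stmt, else F, then}. Rewrite as F → β F' and F' → α F' | ε.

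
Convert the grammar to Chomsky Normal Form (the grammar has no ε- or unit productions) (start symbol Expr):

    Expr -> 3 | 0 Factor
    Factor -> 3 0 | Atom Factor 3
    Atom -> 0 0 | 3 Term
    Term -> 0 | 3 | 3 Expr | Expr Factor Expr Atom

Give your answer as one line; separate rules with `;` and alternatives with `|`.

Expr -> 3 | X1 Factor; Factor -> X2 X1 | Atom Y1; Atom -> X1 X1 | X2 Term; Term -> 0 | 3 | X2 Expr | Expr Y2; X1 -> 0; X2 -> 3; Y1 -> Factor X2; Y2 -> Factor Y3; Y3 -> Expr Atom

Introduce a nonterminal for each terminal appearing in a rule of length ≥ 2: X1 → 0, X2 → 3.
Binarize each right-hand side of length ≥ 3 by chaining fresh nonterminals (Y1, Y2, …): affected rules were Factor → Atom Factor X2; Term → Expr Factor Expr Atom.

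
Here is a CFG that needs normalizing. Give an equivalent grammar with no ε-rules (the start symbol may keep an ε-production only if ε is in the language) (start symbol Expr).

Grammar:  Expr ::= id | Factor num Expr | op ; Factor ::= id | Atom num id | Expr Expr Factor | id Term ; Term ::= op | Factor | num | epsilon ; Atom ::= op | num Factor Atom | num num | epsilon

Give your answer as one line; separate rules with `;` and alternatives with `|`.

Expr ::= id | Factor num Expr | op; Factor ::= id | Atom num id | num id | Expr Expr Factor | id Term; Term ::= op | Factor | num; Atom ::= op | num Factor Atom | num Factor | num num

Nullable nonterminals: {Atom, Term}.
ε ∉ L(G), so no ε-production is kept.
Add the nullable-subset variants: Factor → Atom num id gives Atom num id | num id. Atom → num Factor Atom gives num Factor Atom | num Factor.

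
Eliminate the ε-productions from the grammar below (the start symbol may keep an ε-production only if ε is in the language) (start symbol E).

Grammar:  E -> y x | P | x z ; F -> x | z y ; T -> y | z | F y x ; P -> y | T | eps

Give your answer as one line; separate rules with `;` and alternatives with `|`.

The nullable symbols are {E, P}.
ε ∈ L(G) since E is nullable, so keep E → ε.

E -> y x | P | x z | ε; F -> x | z y; T -> y | z | F y x; P -> y | T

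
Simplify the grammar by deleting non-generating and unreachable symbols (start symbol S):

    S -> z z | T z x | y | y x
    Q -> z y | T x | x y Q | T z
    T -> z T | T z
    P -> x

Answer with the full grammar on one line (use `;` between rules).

S -> z z | y | y x

Generating nonterminals: {P, Q, S}.
Reachable from S after that: {S}.
Removed useless symbols: {P, Q, T} and every production mentioning them.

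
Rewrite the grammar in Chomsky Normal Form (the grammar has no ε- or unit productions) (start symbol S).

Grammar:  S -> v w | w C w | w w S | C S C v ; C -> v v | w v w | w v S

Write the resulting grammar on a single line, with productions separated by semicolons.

S -> X1 X2 | X2 Y1 | X2 Y2 | C Y3; C -> X1 X1 | X2 Y5 | X2 Y6; X1 -> v; X2 -> w; Y1 -> C X2; Y2 -> X2 S; Y3 -> S Y4; Y4 -> C X1; Y5 -> X1 X2; Y6 -> X1 S

Introduce a nonterminal for each terminal appearing in a rule of length ≥ 2: X1 → v, X2 → w.
Binarize each right-hand side of length ≥ 3 by chaining fresh nonterminals (Y1, Y2, …): affected rules were S → X2 C X2; S → X2 X2 S; S → C S C X1; C → X2 X1 X2.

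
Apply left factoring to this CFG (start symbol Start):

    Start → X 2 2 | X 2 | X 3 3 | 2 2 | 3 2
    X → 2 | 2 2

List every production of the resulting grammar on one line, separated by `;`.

Start → 2 2 | 3 2 | X Start1; X → 2 X1; Start1 → 3 3 | 2 Start11; X1 → ε | 2; Start11 → 2 | ε

Start has alternatives sharing prefix 'X': factor to Start → X Start1 with Start1 → 2 2 | 2 | 3 3.
X has alternatives sharing prefix '2': factor to X → 2 X1 with X1 → ε | 2.
Start1 has alternatives sharing prefix '2': factor to Start1 → 2 Start11 with Start11 → 2 | ε.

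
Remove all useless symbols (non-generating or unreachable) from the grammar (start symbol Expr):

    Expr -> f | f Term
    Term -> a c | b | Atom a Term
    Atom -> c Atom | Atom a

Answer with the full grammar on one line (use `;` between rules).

Generating nonterminals: {Expr, Term}.
Reachable from Expr after that: {Expr, Term}.
Removed useless symbols: {Atom} and every production mentioning them.

Expr -> f | f Term; Term -> a c | b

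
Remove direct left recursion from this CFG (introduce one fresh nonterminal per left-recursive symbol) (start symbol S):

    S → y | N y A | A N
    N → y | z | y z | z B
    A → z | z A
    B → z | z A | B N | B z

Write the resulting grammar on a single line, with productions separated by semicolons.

S → y | N y A | A N; N → y | z | y z | z B; A → z | z A; B → z B' | z A B'; B' → N B' | z B' | ε

Left recursion appears on B.
For B: α = {N, z}, β = {z, z A}. Rewrite as B → β B' and B' → α B' | ε.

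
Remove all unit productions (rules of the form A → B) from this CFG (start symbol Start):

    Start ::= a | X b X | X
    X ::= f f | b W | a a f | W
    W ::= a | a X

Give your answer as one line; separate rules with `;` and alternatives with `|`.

Start ::= a | X b X | f f | b W | a a f | a X; X ::= f f | b W | a a f | a | a X; W ::= a | a X

Unit pairs: Start ⇒* {W, X}; X ⇒* {W}.
For every A with A ⇒* B via unit rules, add B's non-unit alternatives to A; then delete every rule of the form X → Y.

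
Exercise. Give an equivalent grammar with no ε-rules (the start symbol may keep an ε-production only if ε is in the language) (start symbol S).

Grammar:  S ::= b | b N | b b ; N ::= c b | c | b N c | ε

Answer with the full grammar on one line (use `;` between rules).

S ::= b | b N | b b; N ::= c b | c | b N c | b c

The nullable symbols are {N}.
ε ∉ L(G), so no ε-production is kept.
For each production, add variants omitting each subset of nullable occurrences: N → b N c gives b N c | b c.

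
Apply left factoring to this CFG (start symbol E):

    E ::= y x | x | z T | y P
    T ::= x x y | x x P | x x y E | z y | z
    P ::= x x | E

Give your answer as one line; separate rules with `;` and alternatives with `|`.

E has alternatives sharing prefix 'y': factor to E → y E' with E' → x | P.
T has alternatives sharing prefix 'x x': factor to T → x x T' with T' → y | P | y E.
T has alternatives sharing prefix 'z': factor to T → z T'' with T'' → y | ε.
T' has alternatives sharing prefix 'y': factor to T' → y T''' with T''' → ε | E.

E ::= x | z T | y E'; T ::= x x T' | z T''; P ::= x x | E; E' ::= x | P; T' ::= P | y T'''; T'' ::= y | ε; T''' ::= ε | E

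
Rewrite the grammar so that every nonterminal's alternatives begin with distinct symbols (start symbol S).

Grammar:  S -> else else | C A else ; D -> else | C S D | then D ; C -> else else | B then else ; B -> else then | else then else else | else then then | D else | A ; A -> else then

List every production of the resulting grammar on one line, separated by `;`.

B has alternatives sharing prefix 'else then': factor to B → else then B' with B' → ε | else else | then.

S -> else else | C A else; D -> else | C S D | then D; C -> else else | B then else; B -> D else | A | else then B'; A -> else then; B' -> ε | else else | then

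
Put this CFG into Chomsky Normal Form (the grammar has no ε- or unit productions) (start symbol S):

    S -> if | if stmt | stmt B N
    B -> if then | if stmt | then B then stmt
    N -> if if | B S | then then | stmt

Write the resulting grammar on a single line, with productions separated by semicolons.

Introduce a nonterminal for each terminal appearing in a rule of length ≥ 2: X1 → if, X2 → stmt, X3 → then.
Binarize each right-hand side of length ≥ 3 by chaining fresh nonterminals (Y1, Y2, …): affected rules were S → X2 B N; B → X3 B X3 X2.

S -> if | X1 X2 | X2 Y1; B -> X1 X3 | X1 X2 | X3 Y2; N -> X1 X1 | B S | X3 X3 | stmt; X1 -> if; X2 -> stmt; X3 -> then; Y1 -> B N; Y2 -> B Y3; Y3 -> X3 X2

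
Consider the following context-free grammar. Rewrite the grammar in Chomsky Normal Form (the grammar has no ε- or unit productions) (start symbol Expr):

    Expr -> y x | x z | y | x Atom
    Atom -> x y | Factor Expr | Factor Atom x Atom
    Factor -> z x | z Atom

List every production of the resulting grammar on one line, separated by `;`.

Introduce a nonterminal for each terminal appearing in a rule of length ≥ 2: X1 → y, X2 → x, X3 → z.
Binarize each right-hand side of length ≥ 3 by chaining fresh nonterminals (Y1, Y2, …): affected rules were Atom → Factor Atom X2 Atom.

Expr -> X1 X2 | X2 X3 | y | X2 Atom; Atom -> X2 X1 | Factor Expr | Factor Y1; Factor -> X3 X2 | X3 Atom; X1 -> y; X2 -> x; X3 -> z; Y1 -> Atom Y2; Y2 -> X2 Atom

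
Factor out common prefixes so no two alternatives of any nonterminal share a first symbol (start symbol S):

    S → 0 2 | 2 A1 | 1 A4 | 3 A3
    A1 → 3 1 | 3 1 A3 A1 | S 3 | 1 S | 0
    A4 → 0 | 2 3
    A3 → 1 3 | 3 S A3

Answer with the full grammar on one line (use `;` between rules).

S → 0 2 | 2 A1 | 1 A4 | 3 A3; A1 → S 3 | 1 S | 0 | 3 1 A1'; A4 → 0 | 2 3; A3 → 1 3 | 3 S A3; A1' → ε | A3 A1

A1 has alternatives sharing prefix '3 1': factor to A1 → 3 1 A1' with A1' → ε | A3 A1.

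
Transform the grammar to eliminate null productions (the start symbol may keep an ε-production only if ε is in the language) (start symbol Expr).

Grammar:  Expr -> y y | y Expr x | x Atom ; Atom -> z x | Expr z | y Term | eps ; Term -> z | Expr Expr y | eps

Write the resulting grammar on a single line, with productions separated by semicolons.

Expr -> y y | y Expr x | x Atom | x; Atom -> z x | Expr z | y Term | y; Term -> z | Expr Expr y

The nullable symbols are {Atom, Term}.
ε ∉ L(G), so no ε-production is kept.
Add the nullable-subset variants: Expr → x Atom gives x Atom | x. Atom → y Term gives y Term | y.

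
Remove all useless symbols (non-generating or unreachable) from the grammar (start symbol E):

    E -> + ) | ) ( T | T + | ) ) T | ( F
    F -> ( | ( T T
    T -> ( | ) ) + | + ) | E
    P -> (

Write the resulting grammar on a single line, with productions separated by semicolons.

E -> + ) | ) ( T | T + | ) ) T | ( F; F -> ( | ( T T; T -> ( | ) ) + | + ) | E

Generating nonterminals: {E, F, P, T}.
Reachable from E after that: {E, F, T}.
Removed useless symbols: {P} and every production mentioning them.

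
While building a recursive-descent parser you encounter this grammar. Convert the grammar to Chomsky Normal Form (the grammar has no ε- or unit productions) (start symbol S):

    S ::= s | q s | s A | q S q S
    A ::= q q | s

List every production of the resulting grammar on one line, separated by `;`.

S ::= s | X1 X2 | X2 A | X1 Y1; A ::= X1 X1 | s; X1 ::= q; X2 ::= s; Y1 ::= S Y2; Y2 ::= X1 S

Introduce a nonterminal for each terminal appearing in a rule of length ≥ 2: X1 → q, X2 → s.
Binarize each right-hand side of length ≥ 3 by chaining fresh nonterminals (Y1, Y2, …): affected rules were S → X1 S X1 S.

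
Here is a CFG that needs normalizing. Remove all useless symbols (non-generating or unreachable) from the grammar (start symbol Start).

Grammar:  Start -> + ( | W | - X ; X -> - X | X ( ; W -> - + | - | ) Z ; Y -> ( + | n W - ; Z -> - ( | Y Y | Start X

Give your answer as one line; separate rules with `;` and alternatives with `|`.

Start -> + ( | W; W -> - + | - | ) Z; Y -> ( + | n W -; Z -> - ( | Y Y

Generating nonterminals: {Start, W, Y, Z}.
Reachable from Start after that: {Start, W, Y, Z}.
Removed useless symbols: {X} and every production mentioning them.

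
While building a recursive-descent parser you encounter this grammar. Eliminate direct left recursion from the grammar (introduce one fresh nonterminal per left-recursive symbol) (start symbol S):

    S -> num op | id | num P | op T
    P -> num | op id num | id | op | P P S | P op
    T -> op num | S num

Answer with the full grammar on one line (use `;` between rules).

Directly left-recursive nonterminal: P.
For P: α = {P S, op}, β = {num, op id num, id, op}. Rewrite as P → β P' and P' → α P' | ε.

S -> num op | id | num P | op T; P -> num P' | op id num P' | id P' | op P'; T -> op num | S num; P' -> P S P' | op P' | eps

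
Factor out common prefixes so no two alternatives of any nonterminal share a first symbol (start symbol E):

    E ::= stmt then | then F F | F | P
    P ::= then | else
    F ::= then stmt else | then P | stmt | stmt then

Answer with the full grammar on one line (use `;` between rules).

F has alternatives sharing prefix 'then': factor to F → then F' with F' → stmt else | P.
F has alternatives sharing prefix 'stmt': factor to F → stmt F'' with F'' → ε | then.

E ::= stmt then | then F F | F | P; P ::= then | else; F ::= then F' | stmt F''; F' ::= stmt else | P; F'' ::= epsilon | then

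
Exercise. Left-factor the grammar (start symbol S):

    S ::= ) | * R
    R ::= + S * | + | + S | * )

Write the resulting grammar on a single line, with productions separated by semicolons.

R has alternatives sharing prefix '+': factor to R → + R' with R' → S * | ε | S.
R' has alternatives sharing prefix 'S': factor to R' → S R'' with R'' → * | ε.

S ::= ) | * R; R ::= * ) | + R'; R' ::= ε | S R''; R'' ::= * | ε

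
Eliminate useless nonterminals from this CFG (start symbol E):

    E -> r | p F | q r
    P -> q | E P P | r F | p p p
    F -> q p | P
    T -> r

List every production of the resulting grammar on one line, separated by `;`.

Generating nonterminals: {E, F, P, T}.
Reachable from E after that: {E, F, P}.
Removed useless symbols: {T} and every production mentioning them.

E -> r | p F | q r; P -> q | E P P | r F | p p p; F -> q p | P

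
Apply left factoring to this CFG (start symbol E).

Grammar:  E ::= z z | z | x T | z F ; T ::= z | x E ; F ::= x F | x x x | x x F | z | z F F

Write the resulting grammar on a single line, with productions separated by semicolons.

E has alternatives sharing prefix 'z': factor to E → z E' with E' → z | ε | F.
F has alternatives sharing prefix 'x': factor to F → x F' with F' → F | x x | x F.
F has alternatives sharing prefix 'z': factor to F → z F'' with F'' → ε | F F.
F' has alternatives sharing prefix 'x': factor to F' → x F''' with F''' → x | F.

E ::= x T | z E'; T ::= z | x E; F ::= x F' | z F''; E' ::= z | ε | F; F' ::= F | x F'''; F'' ::= ε | F F; F''' ::= x | F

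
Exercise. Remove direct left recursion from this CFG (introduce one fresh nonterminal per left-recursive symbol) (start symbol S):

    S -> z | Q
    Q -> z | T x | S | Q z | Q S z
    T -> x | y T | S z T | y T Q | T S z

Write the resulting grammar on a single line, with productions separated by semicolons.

S -> z | Q; Q -> z Q' | T x Q' | S Q'; T -> x T' | y T T' | S z T T' | y T Q T'; Q' -> z Q' | S z Q' | ε; T' -> S z T' | ε

Left recursion appears on Q, T.
For Q: α = {z, S z}, β = {z, T x, S}. Rewrite as Q → β Q' and Q' → α Q' | ε.
For T: α = {S z}, β = {x, y T, S z T, y T Q}. Rewrite as T → β T' and T' → α T' | ε.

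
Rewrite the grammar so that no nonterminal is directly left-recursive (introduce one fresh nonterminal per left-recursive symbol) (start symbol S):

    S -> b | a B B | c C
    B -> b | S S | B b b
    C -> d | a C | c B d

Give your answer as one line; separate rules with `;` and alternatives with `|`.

Left recursion appears on B.
For B: α = {b b}, β = {b, S S}. Rewrite as B → β B' and B' → α B' | ε.

S -> b | a B B | c C; B -> b B' | S S B'; C -> d | a C | c B d; B' -> b b B' | eps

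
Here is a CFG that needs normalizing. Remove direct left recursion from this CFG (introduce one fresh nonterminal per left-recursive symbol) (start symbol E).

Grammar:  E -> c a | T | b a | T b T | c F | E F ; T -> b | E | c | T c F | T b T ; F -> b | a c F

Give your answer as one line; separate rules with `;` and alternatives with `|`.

E -> c a E' | T E' | b a E' | T b T E' | c F E'; T -> b T' | E T' | c T'; F -> b | a c F; E' -> F E' | ε; T' -> c F T' | b T T' | ε

E, T are directly left-recursive.
For E: α = {F}, β = {c a, T, b a, T b T, c F}. Rewrite as E → β E' and E' → α E' | ε.
For T: α = {c F, b T}, β = {b, E, c}. Rewrite as T → β T' and T' → α T' | ε.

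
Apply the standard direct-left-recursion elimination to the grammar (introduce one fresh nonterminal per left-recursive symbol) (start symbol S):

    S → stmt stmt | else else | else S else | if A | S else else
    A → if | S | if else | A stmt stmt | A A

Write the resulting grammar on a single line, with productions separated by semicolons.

S → stmt stmt S' | else else S' | else S else S' | if A S'; A → if A' | S A' | if else A'; S' → else else S' | ε; A' → stmt stmt A' | A A' | ε

S, A are directly left-recursive.
For S: α = {else else}, β = {stmt stmt, else else, else S else, if A}. Rewrite as S → β S' and S' → α S' | ε.
For A: α = {stmt stmt, A}, β = {if, S, if else}. Rewrite as A → β A' and A' → α A' | ε.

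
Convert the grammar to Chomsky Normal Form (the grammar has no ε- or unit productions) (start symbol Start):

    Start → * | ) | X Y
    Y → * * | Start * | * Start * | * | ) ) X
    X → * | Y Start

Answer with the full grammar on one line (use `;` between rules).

Start → * | ) | X Y; Y → X1 X1 | Start X1 | X1 Y1 | * | X2 Y2; X → * | Y Start; X1 → *; X2 → ); Y1 → Start X1; Y2 → X2 X

Introduce a nonterminal for each terminal appearing in a rule of length ≥ 2: X1 → *, X2 → ).
Binarize each right-hand side of length ≥ 3 by chaining fresh nonterminals (Y1, Y2, …): affected rules were Y → X1 Start X1; Y → X2 X2 X.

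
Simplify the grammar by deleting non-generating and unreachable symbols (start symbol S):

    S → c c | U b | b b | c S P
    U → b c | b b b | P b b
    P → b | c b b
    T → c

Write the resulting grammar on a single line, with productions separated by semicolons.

Generating nonterminals: {P, S, T, U}.
Reachable from S after that: {P, S, U}.
Removed useless symbols: {T} and every production mentioning them.

S → c c | U b | b b | c S P; U → b c | b b b | P b b; P → b | c b b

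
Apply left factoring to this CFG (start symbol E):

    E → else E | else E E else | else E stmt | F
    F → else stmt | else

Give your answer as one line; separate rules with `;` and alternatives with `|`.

E has alternatives sharing prefix 'else E': factor to E → else E E' with E' → ε | E else | stmt.
F has alternatives sharing prefix 'else': factor to F → else F' with F' → stmt | ε.

E → F | else E E'; F → else F'; E' → ε | E else | stmt; F' → stmt | ε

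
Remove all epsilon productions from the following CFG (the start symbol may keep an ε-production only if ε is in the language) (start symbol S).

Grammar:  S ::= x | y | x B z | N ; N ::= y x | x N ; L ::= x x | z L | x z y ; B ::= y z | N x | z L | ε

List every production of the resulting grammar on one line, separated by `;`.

S ::= x | y | x B z | x z | N; N ::= y x | x N; L ::= x x | z L | x z y; B ::= y z | N x | z L

The nullable symbols are {B}.
ε ∉ L(G), so no ε-production is kept.
Add the nullable-subset variants: S → x B z gives x B z | x z.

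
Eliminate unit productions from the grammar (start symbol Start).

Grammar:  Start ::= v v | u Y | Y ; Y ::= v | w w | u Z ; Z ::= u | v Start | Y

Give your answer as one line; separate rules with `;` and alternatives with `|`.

Unit pairs: Start ⇒* {Y}; Z ⇒* {Y}.
For each unit pair (A, B), copy every non-unit production of B to A, then drop all unit productions.

Start ::= v v | u Y | v | w w | u Z; Y ::= v | w w | u Z; Z ::= u | v Start | v | w w | u Z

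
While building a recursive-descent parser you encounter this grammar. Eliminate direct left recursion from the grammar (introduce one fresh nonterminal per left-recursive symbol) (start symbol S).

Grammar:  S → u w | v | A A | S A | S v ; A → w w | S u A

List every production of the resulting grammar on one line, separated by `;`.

S → u w S' | v S' | A A S'; A → w w | S u A; S' → A S' | v S' | ε

Left recursion appears on S.
For S: α = {A, v}, β = {u w, v, A A}. Rewrite as S → β S' and S' → α S' | ε.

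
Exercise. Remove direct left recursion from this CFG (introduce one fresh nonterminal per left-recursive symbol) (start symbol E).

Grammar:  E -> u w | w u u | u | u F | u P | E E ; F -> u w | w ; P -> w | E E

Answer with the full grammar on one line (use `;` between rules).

E -> u w E' | w u u E' | u E' | u F E' | u P E'; F -> u w | w; P -> w | E E; E' -> E E' | ε

Directly left-recursive nonterminal: E.
For E: α = {E}, β = {u w, w u u, u, u F, u P}. Rewrite as E → β E' and E' → α E' | ε.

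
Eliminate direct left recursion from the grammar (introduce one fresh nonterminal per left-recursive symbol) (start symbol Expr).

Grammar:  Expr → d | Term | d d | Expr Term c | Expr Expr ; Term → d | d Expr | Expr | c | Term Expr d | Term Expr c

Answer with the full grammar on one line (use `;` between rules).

Directly left-recursive nonterminals: Expr, Term.
For Expr: α = {Term c, Expr}, β = {d, Term, d d}. Rewrite as Expr → β Expr1 and Expr1 → α Expr1 | ε.
For Term: α = {Expr d, Expr c}, β = {d, d Expr, Expr, c}. Rewrite as Term → β Term1 and Term1 → α Term1 | ε.

Expr → d Expr1 | Term Expr1 | d d Expr1; Term → d Term1 | d Expr Term1 | Expr Term1 | c Term1; Expr1 → Term c Expr1 | Expr Expr1 | epsilon; Term1 → Expr d Term1 | Expr c Term1 | epsilon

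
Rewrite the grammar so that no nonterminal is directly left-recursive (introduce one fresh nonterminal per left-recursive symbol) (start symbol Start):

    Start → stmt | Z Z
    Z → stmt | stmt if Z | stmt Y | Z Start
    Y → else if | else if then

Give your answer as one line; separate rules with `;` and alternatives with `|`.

Start → stmt | Z Z; Z → stmt Z1 | stmt if Z Z1 | stmt Y Z1; Y → else if | else if then; Z1 → Start Z1 | epsilon

Directly left-recursive nonterminal: Z.
For Z: α = {Start}, β = {stmt, stmt if Z, stmt Y}. Rewrite as Z → β Z1 and Z1 → α Z1 | ε.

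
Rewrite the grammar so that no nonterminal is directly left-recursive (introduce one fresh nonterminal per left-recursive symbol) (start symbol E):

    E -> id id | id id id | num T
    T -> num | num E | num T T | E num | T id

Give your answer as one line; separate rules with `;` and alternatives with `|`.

E -> id id | id id id | num T; T -> num T' | num E T' | num T T T' | E num T'; T' -> id T' | ε

T is directly left-recursive.
For T: α = {id}, β = {num, num E, num T T, E num}. Rewrite as T → β T' and T' → α T' | ε.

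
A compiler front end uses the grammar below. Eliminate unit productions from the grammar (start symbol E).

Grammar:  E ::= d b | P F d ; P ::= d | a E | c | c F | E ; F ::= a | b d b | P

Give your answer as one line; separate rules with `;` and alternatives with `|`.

E ::= d b | P F d; P ::= d b | P F d | d | a E | c | c F; F ::= d b | P F d | a | b d b | d | a E | c | c F

Unit pairs: F ⇒* {E, P}; P ⇒* {E}.
For every A with A ⇒* B via unit rules, add B's non-unit alternatives to A; then delete every rule of the form X → Y.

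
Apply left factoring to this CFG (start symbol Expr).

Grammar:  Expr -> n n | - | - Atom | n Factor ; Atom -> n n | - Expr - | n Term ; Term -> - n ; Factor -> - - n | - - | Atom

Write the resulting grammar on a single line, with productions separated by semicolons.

Expr -> n Expr1 | - Expr2; Atom -> - Expr - | n Atom1; Term -> - n; Factor -> Atom | - - Factor1; Expr1 -> n | Factor; Expr2 -> ε | Atom; Atom1 -> n | Term; Factor1 -> n | ε

Expr has alternatives sharing prefix 'n': factor to Expr → n Expr1 with Expr1 → n | Factor.
Expr has alternatives sharing prefix '-': factor to Expr → - Expr2 with Expr2 → ε | Atom.
Atom has alternatives sharing prefix 'n': factor to Atom → n Atom1 with Atom1 → n | Term.
Factor has alternatives sharing prefix '- -': factor to Factor → - - Factor1 with Factor1 → n | ε.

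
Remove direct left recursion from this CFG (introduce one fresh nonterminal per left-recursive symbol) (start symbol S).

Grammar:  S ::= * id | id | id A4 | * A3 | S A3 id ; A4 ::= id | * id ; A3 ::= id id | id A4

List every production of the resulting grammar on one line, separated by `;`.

S ::= * id S' | id S' | id A4 S' | * A3 S'; A4 ::= id | * id; A3 ::= id id | id A4; S' ::= A3 id S' | ε

Left recursion appears on S.
For S: α = {A3 id}, β = {* id, id, id A4, * A3}. Rewrite as S → β S' and S' → α S' | ε.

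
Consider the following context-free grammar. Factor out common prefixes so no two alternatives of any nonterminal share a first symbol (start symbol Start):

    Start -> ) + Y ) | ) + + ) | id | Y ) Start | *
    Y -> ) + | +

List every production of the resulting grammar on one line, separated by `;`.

Start -> id | Y ) Start | * | ) + Start1; Y -> ) + | +; Start1 -> Y ) | + )

Start has alternatives sharing prefix ') +': factor to Start → ) + Start1 with Start1 → Y ) | + ).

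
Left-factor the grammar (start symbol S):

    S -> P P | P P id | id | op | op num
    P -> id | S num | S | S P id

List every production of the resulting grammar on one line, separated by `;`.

S has alternatives sharing prefix 'P P': factor to S → P P S' with S' → ε | id.
S has alternatives sharing prefix 'op': factor to S → op S'' with S'' → ε | num.
P has alternatives sharing prefix 'S': factor to P → S P' with P' → num | ε | P id.

S -> id | P P S' | op S''; P -> id | S P'; S' -> ε | id; S'' -> ε | num; P' -> num | ε | P id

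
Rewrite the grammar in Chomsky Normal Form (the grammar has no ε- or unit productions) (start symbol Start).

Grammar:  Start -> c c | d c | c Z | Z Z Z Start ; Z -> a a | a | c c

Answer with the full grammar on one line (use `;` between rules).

Introduce a nonterminal for each terminal appearing in a rule of length ≥ 2: X1 → c, X2 → d, X3 → a.
Binarize each right-hand side of length ≥ 3 by chaining fresh nonterminals (Y1, Y2, …): affected rules were Start → Z Z Z Start.

Start -> X1 X1 | X2 X1 | X1 Z | Z Y1; Z -> X3 X3 | a | X1 X1; X1 -> c; X2 -> d; X3 -> a; Y1 -> Z Y2; Y2 -> Z Start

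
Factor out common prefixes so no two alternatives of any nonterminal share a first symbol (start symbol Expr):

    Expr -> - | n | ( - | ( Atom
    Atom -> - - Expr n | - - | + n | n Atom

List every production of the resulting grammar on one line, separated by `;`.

Expr has alternatives sharing prefix '(': factor to Expr → ( Expr1 with Expr1 → - | Atom.
Atom has alternatives sharing prefix '- -': factor to Atom → - - Atom1 with Atom1 → Expr n | ε.

Expr -> - | n | ( Expr1; Atom -> + n | n Atom | - - Atom1; Expr1 -> - | Atom; Atom1 -> Expr n | ε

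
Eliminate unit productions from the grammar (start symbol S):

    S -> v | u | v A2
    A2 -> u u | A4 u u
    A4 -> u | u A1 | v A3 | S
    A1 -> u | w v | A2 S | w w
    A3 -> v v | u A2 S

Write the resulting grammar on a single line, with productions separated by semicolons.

S -> v | u | v A2; A2 -> u u | A4 u u; A4 -> u | u A1 | v A3 | v | v A2; A1 -> u | w v | A2 S | w w; A3 -> v v | u A2 S

Unit pairs: A4 ⇒* {S}.
For every A with A ⇒* B via unit rules, add B's non-unit alternatives to A; then delete every rule of the form X → Y.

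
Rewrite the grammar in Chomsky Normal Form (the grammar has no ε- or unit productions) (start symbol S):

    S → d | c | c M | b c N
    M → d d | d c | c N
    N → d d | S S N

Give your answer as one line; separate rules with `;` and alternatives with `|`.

Introduce a nonterminal for each terminal appearing in a rule of length ≥ 2: X1 → c, X2 → b, X3 → d.
Binarize each right-hand side of length ≥ 3 by chaining fresh nonterminals (Y1, Y2, …): affected rules were S → X2 X1 N; N → S S N.

S → d | c | X1 M | X2 Y1; M → X3 X3 | X3 X1 | X1 N; N → X3 X3 | S Y2; X1 → c; X2 → b; X3 → d; Y1 → X1 N; Y2 → S N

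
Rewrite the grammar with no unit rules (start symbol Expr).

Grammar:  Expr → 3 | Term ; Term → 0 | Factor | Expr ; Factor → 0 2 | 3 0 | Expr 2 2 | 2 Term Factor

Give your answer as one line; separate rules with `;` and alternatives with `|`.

Unit pairs: Expr ⇒* {Factor, Term}; Term ⇒* {Expr, Factor}.
For each unit pair (A, B), copy every non-unit production of B to A, then drop all unit productions.

Expr → 0 | 0 2 | 3 0 | Expr 2 2 | 2 Term Factor | 3; Term → 0 | 0 2 | 3 0 | Expr 2 2 | 2 Term Factor | 3; Factor → 0 2 | 3 0 | Expr 2 2 | 2 Term Factor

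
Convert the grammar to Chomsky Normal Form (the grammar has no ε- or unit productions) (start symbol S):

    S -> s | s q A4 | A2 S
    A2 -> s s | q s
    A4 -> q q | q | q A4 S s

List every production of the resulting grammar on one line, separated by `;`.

Introduce a nonterminal for each terminal appearing in a rule of length ≥ 2: X1 → s, X2 → q.
Binarize each right-hand side of length ≥ 3 by chaining fresh nonterminals (Y1, Y2, …): affected rules were S → X1 X2 A4; A4 → X2 A4 S X1.

S -> s | X1 Y1 | A2 S; A2 -> X1 X1 | X2 X1; A4 -> X2 X2 | q | X2 Y2; X1 -> s; X2 -> q; Y1 -> X2 A4; Y2 -> A4 Y3; Y3 -> S X1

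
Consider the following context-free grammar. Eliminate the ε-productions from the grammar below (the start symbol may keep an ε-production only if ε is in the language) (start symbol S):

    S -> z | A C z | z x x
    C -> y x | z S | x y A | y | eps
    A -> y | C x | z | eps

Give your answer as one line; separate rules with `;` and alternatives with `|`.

S -> z | A C z | A z | C z | z x x; C -> y x | z S | x y A | x y | y; A -> y | C x | x | z

Nullable set = {A, C}.
ε ∉ L(G), so no ε-production is kept.
For each production, add variants omitting each subset of nullable occurrences: S → A C z gives A C z | A z | C z. C → x y A gives x y A | x y. A → C x gives C x | x.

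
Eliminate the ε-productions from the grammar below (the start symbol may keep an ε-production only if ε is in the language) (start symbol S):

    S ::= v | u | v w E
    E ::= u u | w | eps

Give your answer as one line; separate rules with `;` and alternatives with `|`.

Nullable set = {E}.
ε ∉ L(G), so no ε-production is kept.
Expand every rule over subsets of its nullable positions: S → v w E gives v w E | v w.

S ::= v | u | v w E | v w; E ::= u u | w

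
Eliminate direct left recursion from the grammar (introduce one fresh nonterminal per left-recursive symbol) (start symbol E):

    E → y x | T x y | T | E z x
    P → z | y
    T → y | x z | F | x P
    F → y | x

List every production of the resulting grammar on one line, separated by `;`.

Left recursion appears on E.
For E: α = {z x}, β = {y x, T x y, T}. Rewrite as E → β E' and E' → α E' | ε.

E → y x E' | T x y E' | T E'; P → z | y; T → y | x z | F | x P; F → y | x; E' → z x E' | ε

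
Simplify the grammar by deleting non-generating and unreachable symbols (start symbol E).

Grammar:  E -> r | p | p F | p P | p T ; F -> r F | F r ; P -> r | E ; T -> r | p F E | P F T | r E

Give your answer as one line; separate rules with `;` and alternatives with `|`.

Generating nonterminals: {E, P, T}.
Reachable from E after that: {E, P, T}.
Removed useless symbols: {F} and every production mentioning them.

E -> r | p | p P | p T; P -> r | E; T -> r | r E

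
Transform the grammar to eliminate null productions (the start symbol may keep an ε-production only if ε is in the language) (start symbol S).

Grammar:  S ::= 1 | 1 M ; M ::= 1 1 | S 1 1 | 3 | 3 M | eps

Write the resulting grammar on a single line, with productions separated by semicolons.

Nullable set = {M}.
ε ∉ L(G), so no ε-production is kept.

S ::= 1 | 1 M; M ::= 1 1 | S 1 1 | 3 | 3 M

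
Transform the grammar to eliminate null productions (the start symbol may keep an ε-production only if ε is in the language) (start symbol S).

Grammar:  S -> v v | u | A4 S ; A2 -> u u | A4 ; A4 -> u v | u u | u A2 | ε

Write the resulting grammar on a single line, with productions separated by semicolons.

S -> v v | u | A4 S; A2 -> u u | A4; A4 -> u v | u u | u A2 | u

Nullable nonterminals: {A2, A4}.
ε ∉ L(G), so no ε-production is kept.
For each production, add variants omitting each subset of nullable occurrences: A4 → u A2 gives u A2 | u.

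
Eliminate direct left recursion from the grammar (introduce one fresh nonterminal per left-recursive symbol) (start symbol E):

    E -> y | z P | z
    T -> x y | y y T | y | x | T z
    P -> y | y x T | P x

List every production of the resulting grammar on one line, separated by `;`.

Left recursion appears on T, P.
For T: α = {z}, β = {x y, y y T, y, x}. Rewrite as T → β T' and T' → α T' | ε.
For P: α = {x}, β = {y, y x T}. Rewrite as P → β P' and P' → α P' | ε.

E -> y | z P | z; T -> x y T' | y y T T' | y T' | x T'; P -> y P' | y x T P'; T' -> z T' | ε; P' -> x P' | ε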